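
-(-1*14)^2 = -196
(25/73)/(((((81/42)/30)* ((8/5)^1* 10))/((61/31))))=53375/81468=0.66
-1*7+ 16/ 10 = -27/ 5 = -5.40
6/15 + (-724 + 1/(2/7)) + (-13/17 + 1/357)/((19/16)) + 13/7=-2868349/3990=-718.88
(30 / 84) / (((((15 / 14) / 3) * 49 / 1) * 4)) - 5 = -979 / 196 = -4.99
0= 0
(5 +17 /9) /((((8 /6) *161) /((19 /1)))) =589 /966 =0.61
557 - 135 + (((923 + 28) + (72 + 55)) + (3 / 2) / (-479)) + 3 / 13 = 18683835 / 12454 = 1500.23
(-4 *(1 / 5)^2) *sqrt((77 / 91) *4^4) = -64 *sqrt(143) / 325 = -2.35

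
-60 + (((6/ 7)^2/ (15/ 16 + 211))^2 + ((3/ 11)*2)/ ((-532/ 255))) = -695446147285107/ 11540483951458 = -60.26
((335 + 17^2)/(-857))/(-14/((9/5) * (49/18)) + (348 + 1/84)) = -52416/24847001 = -0.00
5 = 5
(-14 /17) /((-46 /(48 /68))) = 84 /6647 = 0.01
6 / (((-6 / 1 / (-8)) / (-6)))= -48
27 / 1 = 27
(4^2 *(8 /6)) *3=64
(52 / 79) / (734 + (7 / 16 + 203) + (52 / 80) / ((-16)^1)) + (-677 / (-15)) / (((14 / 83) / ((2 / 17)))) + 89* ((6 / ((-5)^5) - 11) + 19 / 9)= -759.80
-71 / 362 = -0.20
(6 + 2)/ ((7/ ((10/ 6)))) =40/ 21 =1.90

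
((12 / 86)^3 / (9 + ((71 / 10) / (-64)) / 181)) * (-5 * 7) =-125107200 / 11840738989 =-0.01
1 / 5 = 0.20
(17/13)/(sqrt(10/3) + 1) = -51/91 + 17 * sqrt(30)/91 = 0.46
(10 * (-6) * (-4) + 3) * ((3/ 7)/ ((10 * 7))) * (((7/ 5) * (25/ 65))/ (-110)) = -729/ 100100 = -0.01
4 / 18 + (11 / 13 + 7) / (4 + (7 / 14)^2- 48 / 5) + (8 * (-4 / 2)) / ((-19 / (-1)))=-496286 / 237861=-2.09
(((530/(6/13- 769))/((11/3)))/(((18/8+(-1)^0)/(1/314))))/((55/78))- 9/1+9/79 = -133242835986/14994123133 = -8.89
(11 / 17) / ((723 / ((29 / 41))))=319 / 503931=0.00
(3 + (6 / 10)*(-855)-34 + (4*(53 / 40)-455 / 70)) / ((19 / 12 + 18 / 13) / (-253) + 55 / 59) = -6347796312 / 10717115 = -592.30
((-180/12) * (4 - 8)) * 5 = 300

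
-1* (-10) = 10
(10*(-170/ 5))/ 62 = -170/ 31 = -5.48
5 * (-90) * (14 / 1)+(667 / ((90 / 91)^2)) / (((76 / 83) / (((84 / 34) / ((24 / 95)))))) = 433079087 / 440640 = 982.84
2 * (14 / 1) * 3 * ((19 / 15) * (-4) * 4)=-8512 / 5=-1702.40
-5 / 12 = -0.42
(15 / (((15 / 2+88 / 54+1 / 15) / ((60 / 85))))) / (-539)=-48600 / 22751729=-0.00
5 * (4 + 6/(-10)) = 17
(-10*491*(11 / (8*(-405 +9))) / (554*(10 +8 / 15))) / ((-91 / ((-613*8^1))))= 7524575 / 47792472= 0.16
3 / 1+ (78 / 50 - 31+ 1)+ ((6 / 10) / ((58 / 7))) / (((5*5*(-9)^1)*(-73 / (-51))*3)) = -25.44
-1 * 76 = -76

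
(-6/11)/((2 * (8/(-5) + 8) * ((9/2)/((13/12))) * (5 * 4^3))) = -13/405504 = -0.00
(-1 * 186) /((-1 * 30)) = 31 /5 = 6.20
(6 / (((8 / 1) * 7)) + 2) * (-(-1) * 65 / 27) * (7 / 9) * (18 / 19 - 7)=-441025 / 18468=-23.88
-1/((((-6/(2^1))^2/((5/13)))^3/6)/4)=-1000/533871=-0.00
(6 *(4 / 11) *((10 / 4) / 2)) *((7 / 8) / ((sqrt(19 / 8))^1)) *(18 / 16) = 1.74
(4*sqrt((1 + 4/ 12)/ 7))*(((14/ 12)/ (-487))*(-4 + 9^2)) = -308*sqrt(21)/ 4383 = -0.32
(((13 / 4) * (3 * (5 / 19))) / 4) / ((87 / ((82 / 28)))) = 2665 / 123424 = 0.02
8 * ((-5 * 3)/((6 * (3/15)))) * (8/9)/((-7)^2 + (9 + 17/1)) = -32/27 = -1.19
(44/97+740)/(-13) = -71824/1261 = -56.96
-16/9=-1.78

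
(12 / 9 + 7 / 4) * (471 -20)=1390.58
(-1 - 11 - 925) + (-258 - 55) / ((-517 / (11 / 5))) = -219882 / 235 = -935.67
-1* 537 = -537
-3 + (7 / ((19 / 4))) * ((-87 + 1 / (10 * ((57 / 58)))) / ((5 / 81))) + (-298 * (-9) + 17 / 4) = 21972941 / 36100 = 608.67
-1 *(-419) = 419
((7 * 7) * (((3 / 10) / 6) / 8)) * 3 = 0.92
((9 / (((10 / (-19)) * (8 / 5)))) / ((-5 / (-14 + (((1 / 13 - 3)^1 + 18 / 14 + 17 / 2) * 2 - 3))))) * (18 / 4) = -229311 / 7280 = -31.50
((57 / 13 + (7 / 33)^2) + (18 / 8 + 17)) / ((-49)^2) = 1340929 / 135963828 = 0.01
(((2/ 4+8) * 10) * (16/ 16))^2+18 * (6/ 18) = 7231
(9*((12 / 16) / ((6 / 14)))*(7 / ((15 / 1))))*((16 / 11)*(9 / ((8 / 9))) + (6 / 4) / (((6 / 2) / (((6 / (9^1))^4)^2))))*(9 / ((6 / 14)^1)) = 2276.17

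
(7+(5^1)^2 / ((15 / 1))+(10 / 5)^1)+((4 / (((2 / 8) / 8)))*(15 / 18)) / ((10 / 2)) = 32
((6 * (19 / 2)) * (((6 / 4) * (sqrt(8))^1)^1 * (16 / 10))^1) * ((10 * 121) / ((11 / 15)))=451440 * sqrt(2)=638432.57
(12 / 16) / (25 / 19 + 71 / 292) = 1387 / 2883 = 0.48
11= 11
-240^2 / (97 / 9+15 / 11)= -2851200 / 601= -4744.09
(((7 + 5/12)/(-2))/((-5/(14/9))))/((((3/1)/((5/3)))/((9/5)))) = 623/540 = 1.15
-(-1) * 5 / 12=0.42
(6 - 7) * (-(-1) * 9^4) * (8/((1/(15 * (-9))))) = 7085880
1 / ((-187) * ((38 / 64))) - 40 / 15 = -28520 / 10659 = -2.68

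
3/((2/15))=45/2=22.50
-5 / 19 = -0.26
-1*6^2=-36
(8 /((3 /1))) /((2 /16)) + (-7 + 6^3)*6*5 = 18874 /3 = 6291.33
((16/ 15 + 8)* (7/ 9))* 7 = 6664/ 135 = 49.36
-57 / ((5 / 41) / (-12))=28044 / 5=5608.80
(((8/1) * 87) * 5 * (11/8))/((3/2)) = 3190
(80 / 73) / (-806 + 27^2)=-80 / 5621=-0.01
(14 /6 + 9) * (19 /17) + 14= 80 /3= 26.67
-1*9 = -9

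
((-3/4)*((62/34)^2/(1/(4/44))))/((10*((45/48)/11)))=-1922/7225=-0.27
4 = 4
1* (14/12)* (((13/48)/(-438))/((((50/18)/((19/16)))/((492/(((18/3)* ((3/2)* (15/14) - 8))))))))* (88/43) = 5458453/674257200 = 0.01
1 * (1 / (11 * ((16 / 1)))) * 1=1 / 176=0.01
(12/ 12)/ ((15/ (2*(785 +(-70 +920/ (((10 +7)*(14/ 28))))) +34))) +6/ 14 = 200741/ 1785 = 112.46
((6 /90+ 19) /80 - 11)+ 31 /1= 12143 /600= 20.24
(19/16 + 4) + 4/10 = 447/80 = 5.59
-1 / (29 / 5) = -5 / 29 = -0.17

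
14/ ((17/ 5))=70/ 17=4.12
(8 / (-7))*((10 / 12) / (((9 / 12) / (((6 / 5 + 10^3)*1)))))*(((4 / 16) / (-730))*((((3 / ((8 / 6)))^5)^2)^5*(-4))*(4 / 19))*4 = -143332214932469373509362467533705560619263903063167 / 240383196828435141779911941816320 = -596265532797484114.94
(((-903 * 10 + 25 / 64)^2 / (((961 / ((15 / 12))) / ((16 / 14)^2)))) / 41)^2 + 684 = 1658800154691311588329 / 145317817286656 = 11414981.22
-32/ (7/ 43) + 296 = 696/ 7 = 99.43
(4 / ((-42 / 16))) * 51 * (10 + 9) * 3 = -31008 / 7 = -4429.71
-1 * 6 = -6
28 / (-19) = -28 / 19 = -1.47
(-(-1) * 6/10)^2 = 9/25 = 0.36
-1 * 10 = -10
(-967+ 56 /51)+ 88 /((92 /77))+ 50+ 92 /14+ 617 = -1795568 /8211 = -218.68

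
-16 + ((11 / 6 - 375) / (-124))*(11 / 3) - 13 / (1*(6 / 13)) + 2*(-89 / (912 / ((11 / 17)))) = -5994305 / 180234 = -33.26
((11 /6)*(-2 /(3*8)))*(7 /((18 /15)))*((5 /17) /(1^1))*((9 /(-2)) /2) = 1925 /3264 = 0.59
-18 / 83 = -0.22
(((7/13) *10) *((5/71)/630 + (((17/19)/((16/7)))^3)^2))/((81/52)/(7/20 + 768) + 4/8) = 1006300293013157929435/25291358673711101116416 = 0.04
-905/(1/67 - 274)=60635/18357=3.30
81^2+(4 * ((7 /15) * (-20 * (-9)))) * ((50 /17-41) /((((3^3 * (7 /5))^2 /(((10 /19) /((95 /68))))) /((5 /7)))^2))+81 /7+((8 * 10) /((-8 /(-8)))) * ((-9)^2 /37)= 96871558958909368472 /14356220821953633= 6747.71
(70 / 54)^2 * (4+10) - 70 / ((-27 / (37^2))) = 2604560 / 729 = 3572.78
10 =10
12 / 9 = 4 / 3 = 1.33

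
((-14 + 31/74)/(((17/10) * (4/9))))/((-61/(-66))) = -1492425/76738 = -19.45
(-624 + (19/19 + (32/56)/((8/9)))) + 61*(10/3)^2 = 6983/126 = 55.42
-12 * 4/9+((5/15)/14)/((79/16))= -8840/1659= -5.33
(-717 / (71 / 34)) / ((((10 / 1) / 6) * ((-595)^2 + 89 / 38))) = -2779092 / 4775828845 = -0.00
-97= -97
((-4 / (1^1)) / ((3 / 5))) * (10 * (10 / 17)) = -39.22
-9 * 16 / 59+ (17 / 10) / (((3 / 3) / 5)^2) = 4727 / 118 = 40.06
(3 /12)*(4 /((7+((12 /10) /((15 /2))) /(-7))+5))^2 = 30625 /1098304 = 0.03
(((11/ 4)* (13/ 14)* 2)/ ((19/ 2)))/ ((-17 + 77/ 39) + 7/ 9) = -16731/ 443422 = -0.04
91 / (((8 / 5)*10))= 5.69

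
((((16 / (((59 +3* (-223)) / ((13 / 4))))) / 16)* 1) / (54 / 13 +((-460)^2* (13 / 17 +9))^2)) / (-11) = 48841 / 430500208979030065040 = 0.00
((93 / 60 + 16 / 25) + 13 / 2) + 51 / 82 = 38179 / 4100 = 9.31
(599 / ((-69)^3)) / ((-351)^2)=-599 / 40472637309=-0.00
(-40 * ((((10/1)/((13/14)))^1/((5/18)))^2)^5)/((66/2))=-14100811308240086647890247680/1516443410339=-9298606998521533.27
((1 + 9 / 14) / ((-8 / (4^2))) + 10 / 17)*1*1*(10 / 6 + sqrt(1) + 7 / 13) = -13375 / 1547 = -8.65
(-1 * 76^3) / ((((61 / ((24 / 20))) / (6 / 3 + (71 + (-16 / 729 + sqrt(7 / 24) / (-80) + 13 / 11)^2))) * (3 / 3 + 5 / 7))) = -192660718328688197 / 514434888000 + 446568913 * sqrt(42) / 36686925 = -374430.55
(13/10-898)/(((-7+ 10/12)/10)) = 53802/37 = 1454.11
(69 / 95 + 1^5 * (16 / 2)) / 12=829 / 1140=0.73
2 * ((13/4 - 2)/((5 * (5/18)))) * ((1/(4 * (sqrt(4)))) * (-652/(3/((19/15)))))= -3097/50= -61.94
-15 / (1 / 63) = -945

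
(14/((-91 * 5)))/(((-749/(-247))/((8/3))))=-304/11235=-0.03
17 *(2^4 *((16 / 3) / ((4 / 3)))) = 1088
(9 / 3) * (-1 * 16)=-48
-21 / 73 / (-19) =21 / 1387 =0.02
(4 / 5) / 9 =4 / 45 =0.09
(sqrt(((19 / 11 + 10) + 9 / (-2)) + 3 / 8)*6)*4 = 6*sqrt(14718) / 11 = 66.17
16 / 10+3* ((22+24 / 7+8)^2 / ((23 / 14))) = 1643968 / 805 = 2042.20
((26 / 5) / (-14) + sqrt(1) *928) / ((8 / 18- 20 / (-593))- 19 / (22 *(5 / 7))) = -3812080338 / 3003707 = -1269.13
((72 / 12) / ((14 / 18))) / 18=3 / 7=0.43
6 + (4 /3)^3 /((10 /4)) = 938 /135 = 6.95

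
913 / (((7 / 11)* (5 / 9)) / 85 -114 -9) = -18513 / 2494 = -7.42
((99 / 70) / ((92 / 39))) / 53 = 3861 / 341320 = 0.01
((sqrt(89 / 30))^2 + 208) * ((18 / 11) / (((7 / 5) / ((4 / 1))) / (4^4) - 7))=-19442688 / 394163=-49.33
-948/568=-237/142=-1.67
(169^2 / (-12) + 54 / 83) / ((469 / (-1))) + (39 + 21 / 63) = 20743459 / 467124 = 44.41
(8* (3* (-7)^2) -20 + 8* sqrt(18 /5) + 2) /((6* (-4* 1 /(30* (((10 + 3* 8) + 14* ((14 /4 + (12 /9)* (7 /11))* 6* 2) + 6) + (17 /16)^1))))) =-393149685 /352 -407409* sqrt(10) /88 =-1131542.75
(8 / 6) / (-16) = -1 / 12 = -0.08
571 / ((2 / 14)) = 3997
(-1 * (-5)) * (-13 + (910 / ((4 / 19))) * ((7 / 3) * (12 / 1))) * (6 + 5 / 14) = 53852565 / 14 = 3846611.79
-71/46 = -1.54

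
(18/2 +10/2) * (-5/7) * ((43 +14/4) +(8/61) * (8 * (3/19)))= -540855/1159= -466.66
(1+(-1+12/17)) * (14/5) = 168/85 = 1.98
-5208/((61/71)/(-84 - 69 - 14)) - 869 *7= 61380193/61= 1006232.67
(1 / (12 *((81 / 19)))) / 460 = 19 / 447120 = 0.00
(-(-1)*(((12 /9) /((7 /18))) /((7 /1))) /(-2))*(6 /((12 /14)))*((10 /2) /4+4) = -9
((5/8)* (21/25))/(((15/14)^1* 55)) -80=-439951/5500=-79.99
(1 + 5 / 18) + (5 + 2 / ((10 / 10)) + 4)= 12.28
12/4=3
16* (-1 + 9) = 128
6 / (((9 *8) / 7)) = 0.58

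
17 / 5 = 3.40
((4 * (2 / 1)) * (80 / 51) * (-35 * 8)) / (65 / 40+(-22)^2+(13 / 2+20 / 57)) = -27238400 / 3817673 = -7.13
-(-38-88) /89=126 /89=1.42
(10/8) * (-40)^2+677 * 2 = 3354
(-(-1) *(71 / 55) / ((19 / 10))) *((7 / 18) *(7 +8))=2485 / 627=3.96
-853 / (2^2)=-853 / 4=-213.25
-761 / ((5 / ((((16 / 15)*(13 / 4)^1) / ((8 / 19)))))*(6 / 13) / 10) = -27150.79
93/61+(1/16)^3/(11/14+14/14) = 4762027/3123200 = 1.52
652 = 652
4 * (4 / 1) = 16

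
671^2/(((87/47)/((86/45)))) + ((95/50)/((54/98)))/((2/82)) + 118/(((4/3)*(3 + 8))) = 464995.94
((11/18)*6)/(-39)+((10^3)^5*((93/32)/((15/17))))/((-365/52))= -4007835000000000803/8541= -469246575342465.85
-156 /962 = -6 /37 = -0.16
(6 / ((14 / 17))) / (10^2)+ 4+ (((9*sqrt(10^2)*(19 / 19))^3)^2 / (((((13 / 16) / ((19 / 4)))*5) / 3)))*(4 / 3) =22618128960037063 / 9100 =2485508676927.15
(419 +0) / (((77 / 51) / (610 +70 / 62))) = 404835705 / 2387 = 169600.21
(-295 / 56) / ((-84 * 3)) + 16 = 226087 / 14112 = 16.02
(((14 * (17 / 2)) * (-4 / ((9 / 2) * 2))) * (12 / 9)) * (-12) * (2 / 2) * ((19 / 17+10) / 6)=1568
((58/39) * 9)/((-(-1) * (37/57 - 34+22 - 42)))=-9918/39533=-0.25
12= 12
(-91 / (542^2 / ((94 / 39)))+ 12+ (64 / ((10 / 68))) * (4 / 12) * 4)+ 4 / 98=63944410567 / 107958270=592.31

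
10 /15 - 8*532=-12766 /3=-4255.33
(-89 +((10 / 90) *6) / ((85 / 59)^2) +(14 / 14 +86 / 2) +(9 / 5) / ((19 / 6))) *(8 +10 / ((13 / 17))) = -4977417418 / 5353725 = -929.71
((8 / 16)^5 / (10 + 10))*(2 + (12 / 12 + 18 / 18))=1 / 160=0.01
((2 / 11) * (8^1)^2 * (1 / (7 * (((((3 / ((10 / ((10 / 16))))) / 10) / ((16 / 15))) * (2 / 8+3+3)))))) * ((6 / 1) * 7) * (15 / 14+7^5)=61685891072 / 5775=10681539.58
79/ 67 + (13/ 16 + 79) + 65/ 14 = 642601/ 7504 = 85.63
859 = 859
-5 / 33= -0.15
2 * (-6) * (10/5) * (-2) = 48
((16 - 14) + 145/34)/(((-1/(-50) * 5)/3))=3195/17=187.94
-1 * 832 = -832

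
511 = 511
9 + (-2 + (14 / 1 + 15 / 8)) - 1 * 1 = 175 / 8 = 21.88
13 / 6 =2.17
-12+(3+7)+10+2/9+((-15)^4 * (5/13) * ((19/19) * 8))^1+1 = 18226079/117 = 155778.45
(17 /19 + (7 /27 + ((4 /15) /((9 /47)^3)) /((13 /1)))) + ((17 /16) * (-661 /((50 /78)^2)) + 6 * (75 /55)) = -100830573044683 /59420790000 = -1696.89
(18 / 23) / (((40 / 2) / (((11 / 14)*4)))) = 99 / 805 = 0.12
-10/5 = -2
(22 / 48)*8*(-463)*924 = -1568644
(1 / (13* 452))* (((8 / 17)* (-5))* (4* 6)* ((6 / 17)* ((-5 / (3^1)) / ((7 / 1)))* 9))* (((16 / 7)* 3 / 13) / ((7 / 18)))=18662400 / 1893028319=0.01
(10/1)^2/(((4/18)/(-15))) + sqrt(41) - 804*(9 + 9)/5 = -48222/5 + sqrt(41) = -9638.00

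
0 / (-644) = 0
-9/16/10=-9/160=-0.06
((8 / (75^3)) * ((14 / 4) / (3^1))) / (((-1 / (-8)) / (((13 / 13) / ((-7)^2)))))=32 / 8859375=0.00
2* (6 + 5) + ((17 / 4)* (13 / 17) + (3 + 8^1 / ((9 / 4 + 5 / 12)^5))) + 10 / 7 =852645 / 28672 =29.74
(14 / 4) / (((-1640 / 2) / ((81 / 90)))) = -0.00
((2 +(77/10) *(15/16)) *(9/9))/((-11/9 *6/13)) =-11505/704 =-16.34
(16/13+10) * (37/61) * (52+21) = 394346/793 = 497.28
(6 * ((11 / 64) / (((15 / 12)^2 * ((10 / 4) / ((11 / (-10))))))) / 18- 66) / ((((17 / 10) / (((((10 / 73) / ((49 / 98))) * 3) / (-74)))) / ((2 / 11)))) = 90022 / 1147925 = 0.08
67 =67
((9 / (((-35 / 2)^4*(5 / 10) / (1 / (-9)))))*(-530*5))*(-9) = -30528 / 60025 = -0.51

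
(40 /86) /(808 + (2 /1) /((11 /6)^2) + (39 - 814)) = 484 /34959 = 0.01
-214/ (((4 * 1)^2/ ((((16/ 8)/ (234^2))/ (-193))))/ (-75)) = -2675/ 14090544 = -0.00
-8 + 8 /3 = -5.33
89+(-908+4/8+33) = -1571/2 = -785.50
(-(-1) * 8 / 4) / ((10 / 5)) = 1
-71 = -71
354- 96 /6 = 338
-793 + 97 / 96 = -76031 / 96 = -791.99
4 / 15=0.27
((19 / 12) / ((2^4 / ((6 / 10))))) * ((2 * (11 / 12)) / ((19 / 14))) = 77 / 960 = 0.08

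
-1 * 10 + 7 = -3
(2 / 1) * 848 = 1696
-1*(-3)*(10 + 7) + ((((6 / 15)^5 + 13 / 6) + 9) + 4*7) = 1690817 / 18750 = 90.18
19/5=3.80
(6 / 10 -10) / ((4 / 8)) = -94 / 5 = -18.80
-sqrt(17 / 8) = -sqrt(34) / 4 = -1.46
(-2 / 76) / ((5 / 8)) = -0.04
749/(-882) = -107/126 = -0.85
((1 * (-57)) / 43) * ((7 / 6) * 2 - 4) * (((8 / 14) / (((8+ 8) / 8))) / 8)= 95 / 1204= 0.08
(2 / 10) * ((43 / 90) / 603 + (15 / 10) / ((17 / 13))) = 529498 / 2306475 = 0.23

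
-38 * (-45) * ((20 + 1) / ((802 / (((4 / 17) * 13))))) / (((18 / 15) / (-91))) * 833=-8651683.17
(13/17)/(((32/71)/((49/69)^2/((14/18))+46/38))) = 4311333/1366936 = 3.15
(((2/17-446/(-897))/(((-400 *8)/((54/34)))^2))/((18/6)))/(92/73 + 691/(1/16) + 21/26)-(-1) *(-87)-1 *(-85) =-252975688616702497/126487844308640000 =-2.00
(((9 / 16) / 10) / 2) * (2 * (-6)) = -27 / 80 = -0.34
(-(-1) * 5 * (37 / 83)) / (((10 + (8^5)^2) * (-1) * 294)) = -185 / 26201448233268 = -0.00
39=39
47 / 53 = 0.89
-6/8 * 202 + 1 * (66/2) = -237/2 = -118.50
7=7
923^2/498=1710.70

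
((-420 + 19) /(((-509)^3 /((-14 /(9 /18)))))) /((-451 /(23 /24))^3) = 34152769 /41807741435564125824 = 0.00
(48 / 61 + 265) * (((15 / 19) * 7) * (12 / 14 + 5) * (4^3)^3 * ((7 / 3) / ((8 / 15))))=11435534745600 / 1159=9866725406.04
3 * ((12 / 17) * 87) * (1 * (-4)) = -12528 / 17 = -736.94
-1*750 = -750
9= 9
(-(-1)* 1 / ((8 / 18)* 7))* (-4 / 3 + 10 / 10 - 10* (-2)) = 177 / 28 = 6.32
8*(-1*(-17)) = 136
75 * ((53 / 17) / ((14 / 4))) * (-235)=-1868250 / 119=-15699.58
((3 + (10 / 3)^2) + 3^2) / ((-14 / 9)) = -104 / 7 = -14.86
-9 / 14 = -0.64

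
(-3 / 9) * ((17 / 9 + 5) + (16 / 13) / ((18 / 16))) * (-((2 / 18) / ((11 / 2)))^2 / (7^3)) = 3736 / 1179971793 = 0.00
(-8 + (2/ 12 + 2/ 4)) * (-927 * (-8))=-54384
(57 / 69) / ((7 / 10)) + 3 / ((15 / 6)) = 2.38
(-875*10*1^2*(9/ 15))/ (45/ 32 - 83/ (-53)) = -8904000/ 5041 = -1766.32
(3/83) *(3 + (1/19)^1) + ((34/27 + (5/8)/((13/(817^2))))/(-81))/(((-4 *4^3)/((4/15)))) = 0.52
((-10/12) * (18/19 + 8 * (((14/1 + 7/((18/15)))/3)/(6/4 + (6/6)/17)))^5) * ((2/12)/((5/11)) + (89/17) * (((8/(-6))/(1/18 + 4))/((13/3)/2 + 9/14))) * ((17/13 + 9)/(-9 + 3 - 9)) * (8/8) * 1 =-4392501664230825483469084049294224/604390266559060855681083795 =-7267657.85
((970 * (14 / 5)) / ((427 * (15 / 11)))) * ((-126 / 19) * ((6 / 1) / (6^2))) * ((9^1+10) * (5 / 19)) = -29876 / 1159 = -25.78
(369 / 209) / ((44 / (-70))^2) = 4.47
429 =429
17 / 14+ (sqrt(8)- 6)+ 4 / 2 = -39 / 14+ 2 * sqrt(2) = 0.04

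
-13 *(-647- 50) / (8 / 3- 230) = -27183 / 682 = -39.86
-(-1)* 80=80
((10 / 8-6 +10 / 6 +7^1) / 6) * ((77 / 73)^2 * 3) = 278663 / 127896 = 2.18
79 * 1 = 79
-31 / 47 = -0.66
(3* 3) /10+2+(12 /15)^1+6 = 97 /10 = 9.70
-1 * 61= -61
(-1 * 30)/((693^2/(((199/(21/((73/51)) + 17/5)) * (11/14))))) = -363175/671941116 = -0.00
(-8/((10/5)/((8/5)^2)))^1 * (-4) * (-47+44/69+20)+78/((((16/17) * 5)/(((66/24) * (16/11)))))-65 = -3720827/3450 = -1078.50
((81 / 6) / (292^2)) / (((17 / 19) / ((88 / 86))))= 5643 / 31163992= 0.00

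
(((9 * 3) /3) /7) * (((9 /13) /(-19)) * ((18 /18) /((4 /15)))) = -1215 /6916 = -0.18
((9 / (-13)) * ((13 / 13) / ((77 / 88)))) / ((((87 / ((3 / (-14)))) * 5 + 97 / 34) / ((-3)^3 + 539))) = 1253376 / 6271993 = 0.20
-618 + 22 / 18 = -5551 / 9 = -616.78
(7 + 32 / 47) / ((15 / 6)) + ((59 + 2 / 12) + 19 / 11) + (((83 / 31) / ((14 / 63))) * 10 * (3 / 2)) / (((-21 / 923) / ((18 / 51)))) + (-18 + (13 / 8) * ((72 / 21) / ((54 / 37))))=-236338963138 / 85824585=-2753.74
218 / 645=0.34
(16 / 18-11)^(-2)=81 / 8281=0.01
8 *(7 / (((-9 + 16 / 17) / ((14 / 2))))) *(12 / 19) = -79968 / 2603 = -30.72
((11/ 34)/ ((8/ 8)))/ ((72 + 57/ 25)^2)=6875/ 117247266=0.00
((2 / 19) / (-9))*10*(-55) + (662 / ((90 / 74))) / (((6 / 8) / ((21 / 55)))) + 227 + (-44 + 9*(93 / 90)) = 14917477 / 31350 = 475.84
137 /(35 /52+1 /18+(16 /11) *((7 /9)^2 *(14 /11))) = 69822324 /942101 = 74.11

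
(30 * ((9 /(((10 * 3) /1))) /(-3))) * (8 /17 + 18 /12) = -5.91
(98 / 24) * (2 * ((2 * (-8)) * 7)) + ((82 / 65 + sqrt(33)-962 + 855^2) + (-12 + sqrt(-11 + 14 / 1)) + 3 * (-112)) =sqrt(3) + sqrt(33) + 142116311 / 195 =728809.07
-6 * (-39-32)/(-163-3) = -213/83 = -2.57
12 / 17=0.71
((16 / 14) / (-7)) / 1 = -8 / 49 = -0.16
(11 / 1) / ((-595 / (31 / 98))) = -341 / 58310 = -0.01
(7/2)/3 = 7/6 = 1.17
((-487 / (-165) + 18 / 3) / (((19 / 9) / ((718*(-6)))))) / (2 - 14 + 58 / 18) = 171798732 / 82555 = 2081.02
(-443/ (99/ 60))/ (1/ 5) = -44300/ 33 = -1342.42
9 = 9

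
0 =0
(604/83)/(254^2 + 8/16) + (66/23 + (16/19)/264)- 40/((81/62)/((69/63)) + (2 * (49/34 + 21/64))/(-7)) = -55.32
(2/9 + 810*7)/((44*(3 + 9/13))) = 82927/2376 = 34.90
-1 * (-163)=163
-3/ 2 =-1.50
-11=-11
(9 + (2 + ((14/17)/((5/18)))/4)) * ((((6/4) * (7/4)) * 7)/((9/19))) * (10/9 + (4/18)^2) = 21834743/41310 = 528.56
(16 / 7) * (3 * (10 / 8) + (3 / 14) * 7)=12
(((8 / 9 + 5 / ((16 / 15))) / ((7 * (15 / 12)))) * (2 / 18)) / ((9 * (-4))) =-803 / 408240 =-0.00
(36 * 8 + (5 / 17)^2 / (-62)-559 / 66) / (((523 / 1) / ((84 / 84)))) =82641883 / 154623381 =0.53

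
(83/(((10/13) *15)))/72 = 1079/10800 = 0.10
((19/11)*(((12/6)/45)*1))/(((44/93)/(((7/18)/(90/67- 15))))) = -0.00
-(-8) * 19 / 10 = 76 / 5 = 15.20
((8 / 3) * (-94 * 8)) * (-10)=60160 / 3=20053.33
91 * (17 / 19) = 1547 / 19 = 81.42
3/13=0.23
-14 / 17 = -0.82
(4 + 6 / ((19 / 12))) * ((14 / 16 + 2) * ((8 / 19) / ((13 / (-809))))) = -2753836 / 4693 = -586.80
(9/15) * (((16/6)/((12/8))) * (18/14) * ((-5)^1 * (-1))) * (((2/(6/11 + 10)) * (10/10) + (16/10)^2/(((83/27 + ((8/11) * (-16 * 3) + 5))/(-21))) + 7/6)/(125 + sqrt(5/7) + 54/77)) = 1907895520432/10409606937875-2168287088 * sqrt(35)/10409606937875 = 0.18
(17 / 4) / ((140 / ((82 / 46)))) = 697 / 12880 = 0.05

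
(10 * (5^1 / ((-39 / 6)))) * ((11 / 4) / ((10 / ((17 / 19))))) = -1.89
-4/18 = -0.22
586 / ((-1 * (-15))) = 586 / 15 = 39.07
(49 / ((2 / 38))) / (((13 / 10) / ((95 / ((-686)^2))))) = 9025 / 62426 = 0.14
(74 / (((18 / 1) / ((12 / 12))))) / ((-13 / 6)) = -1.90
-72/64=-1.12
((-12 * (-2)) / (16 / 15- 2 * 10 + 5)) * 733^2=-193424040 / 209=-925473.88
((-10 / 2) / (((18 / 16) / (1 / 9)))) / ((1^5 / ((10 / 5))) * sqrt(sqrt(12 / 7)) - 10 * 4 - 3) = 40 / (81 * (-sqrt(2) * 3^(1 / 4) * 7^(3 / 4) / 14+ 43)) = 0.01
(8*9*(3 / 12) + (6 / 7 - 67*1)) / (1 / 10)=-3370 / 7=-481.43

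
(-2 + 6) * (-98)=-392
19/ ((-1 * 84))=-19/ 84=-0.23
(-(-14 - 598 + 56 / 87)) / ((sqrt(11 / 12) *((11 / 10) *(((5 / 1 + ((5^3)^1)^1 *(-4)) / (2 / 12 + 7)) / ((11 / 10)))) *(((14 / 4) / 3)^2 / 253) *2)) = -105205864 *sqrt(33) / 703395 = -859.21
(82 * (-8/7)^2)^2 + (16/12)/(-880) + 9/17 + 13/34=309040196293/26939220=11471.76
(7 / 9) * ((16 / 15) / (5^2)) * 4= 448 / 3375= 0.13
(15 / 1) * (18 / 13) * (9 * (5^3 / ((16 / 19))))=27746.39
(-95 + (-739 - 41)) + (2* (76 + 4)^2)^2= 163839125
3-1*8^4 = -4093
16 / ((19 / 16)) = 256 / 19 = 13.47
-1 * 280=-280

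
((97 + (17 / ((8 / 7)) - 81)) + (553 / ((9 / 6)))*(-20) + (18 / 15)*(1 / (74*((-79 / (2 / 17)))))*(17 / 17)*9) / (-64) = 114.73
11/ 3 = 3.67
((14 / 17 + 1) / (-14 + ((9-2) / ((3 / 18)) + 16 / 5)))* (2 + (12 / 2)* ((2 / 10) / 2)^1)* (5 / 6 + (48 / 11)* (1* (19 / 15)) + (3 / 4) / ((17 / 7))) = 2319761 / 2288880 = 1.01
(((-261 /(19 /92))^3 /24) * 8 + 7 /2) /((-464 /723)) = 6673167715495497 /6365152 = 1048390944.24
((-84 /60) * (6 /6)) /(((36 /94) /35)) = -127.94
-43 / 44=-0.98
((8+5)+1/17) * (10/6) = 370/17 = 21.76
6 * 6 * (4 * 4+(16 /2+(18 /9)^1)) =936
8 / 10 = 4 / 5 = 0.80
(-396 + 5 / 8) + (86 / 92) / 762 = -27717283 / 70104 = -395.37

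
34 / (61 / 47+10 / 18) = 7191 / 392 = 18.34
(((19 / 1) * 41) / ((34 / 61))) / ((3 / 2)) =47519 / 51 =931.75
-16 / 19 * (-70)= 1120 / 19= 58.95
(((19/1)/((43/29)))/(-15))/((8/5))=-551/1032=-0.53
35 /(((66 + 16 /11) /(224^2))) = 1379840 /53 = 26034.72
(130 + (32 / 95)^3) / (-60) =-55745759 / 25721250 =-2.17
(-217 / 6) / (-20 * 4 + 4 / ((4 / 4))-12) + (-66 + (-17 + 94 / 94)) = -43079 / 528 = -81.59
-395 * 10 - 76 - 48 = -4074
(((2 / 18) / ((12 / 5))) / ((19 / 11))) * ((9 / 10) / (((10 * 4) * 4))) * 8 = 11 / 9120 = 0.00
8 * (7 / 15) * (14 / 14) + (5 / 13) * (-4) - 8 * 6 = -8932 / 195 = -45.81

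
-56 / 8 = -7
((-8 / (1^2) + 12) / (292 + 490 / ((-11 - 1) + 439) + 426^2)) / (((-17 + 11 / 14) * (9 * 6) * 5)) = -854 / 169894623555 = -0.00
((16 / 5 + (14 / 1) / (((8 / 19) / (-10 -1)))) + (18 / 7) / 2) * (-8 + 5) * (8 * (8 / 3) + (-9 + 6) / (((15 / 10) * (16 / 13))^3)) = 1620267913 / 71680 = 22604.18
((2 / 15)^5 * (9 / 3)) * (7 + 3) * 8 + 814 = 41209262 / 50625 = 814.01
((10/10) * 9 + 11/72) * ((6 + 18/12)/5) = 659/48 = 13.73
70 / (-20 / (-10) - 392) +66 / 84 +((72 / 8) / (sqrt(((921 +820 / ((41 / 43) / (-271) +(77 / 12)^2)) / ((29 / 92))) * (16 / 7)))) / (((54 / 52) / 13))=331 / 546 +169 * sqrt(20967156035686944344541) / 17940834991908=1.97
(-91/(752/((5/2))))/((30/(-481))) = 43771/9024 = 4.85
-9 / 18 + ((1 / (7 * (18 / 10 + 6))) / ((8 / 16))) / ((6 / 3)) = -263 / 546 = -0.48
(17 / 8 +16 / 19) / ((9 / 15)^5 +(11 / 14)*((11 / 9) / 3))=266371875 / 35718404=7.46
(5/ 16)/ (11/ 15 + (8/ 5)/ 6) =5/ 16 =0.31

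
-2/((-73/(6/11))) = 0.01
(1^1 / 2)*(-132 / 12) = -11 / 2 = -5.50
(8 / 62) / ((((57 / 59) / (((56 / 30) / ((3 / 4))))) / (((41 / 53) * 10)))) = 2167424 / 842859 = 2.57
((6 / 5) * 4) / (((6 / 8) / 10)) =64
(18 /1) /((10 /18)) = 162 /5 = 32.40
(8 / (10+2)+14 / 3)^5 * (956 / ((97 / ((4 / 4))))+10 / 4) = 418906112 / 7857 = 53316.29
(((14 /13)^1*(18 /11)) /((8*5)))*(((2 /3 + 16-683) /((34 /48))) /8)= -125937 /24310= -5.18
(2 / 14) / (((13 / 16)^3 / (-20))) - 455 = -7079365 / 15379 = -460.33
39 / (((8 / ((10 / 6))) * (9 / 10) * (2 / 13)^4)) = 9282325 / 576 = 16115.15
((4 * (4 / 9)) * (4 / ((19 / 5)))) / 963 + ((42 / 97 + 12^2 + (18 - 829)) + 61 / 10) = -105497941069 / 159732810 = -660.47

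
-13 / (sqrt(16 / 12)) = -13 * sqrt(3) / 2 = -11.26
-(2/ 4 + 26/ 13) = -5/ 2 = -2.50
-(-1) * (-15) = -15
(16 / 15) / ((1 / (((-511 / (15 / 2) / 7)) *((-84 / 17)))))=51.30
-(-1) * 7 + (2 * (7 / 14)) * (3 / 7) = 52 / 7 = 7.43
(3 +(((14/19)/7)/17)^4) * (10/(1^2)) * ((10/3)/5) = 653072414780/32653620723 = 20.00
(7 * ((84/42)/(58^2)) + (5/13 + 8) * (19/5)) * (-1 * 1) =-3483877/109330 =-31.87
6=6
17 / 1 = 17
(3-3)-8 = -8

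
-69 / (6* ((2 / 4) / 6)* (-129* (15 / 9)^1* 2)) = 69 / 215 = 0.32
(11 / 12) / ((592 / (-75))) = -275 / 2368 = -0.12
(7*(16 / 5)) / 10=56 / 25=2.24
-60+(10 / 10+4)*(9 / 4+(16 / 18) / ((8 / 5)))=-1655 / 36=-45.97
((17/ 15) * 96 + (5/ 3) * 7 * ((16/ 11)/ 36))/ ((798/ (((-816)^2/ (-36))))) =-1500654464/ 592515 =-2532.69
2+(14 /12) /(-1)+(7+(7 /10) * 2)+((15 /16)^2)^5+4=226902813972911 /16492674416640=13.76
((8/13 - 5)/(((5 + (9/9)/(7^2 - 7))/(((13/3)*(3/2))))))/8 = -1197/1688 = -0.71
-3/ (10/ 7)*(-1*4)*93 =3906/ 5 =781.20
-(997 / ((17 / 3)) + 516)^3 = -1627624771947 / 4913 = -331289389.77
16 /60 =4 /15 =0.27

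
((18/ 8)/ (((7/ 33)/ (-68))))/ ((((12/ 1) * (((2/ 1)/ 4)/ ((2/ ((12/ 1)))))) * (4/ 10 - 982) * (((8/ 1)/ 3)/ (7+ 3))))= 14025/ 183232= 0.08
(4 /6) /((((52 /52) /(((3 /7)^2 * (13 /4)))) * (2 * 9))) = 0.02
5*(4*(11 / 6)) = 110 / 3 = 36.67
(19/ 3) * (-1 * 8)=-152/ 3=-50.67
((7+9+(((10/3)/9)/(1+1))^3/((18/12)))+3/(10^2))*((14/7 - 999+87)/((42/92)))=-31961.57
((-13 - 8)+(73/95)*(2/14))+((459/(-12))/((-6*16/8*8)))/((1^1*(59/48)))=-6455279/313880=-20.57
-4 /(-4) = 1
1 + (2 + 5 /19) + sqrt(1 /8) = sqrt(2) /4 + 62 /19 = 3.62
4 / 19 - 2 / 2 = -15 / 19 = -0.79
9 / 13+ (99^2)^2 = 1248774822 / 13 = 96059601.69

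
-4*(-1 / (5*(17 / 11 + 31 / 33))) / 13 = 0.02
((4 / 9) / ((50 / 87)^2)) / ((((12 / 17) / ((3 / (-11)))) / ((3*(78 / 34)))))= -98397 / 27500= -3.58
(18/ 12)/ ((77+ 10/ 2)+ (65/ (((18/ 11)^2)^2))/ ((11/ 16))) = 19683/ 1249034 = 0.02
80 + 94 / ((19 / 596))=57544 / 19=3028.63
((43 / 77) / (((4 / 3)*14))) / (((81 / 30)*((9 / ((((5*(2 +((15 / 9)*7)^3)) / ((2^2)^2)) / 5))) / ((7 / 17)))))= 9229735 / 183218112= 0.05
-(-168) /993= 56 /331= 0.17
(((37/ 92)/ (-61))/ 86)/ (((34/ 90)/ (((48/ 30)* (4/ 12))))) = -111/ 1025593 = -0.00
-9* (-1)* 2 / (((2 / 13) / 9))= 1053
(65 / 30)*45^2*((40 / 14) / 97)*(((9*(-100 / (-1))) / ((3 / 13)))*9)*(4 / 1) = 12320100000 / 679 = 18144477.17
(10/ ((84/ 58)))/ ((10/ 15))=145/ 14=10.36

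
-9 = -9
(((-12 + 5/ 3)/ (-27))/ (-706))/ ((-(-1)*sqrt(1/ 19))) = -0.00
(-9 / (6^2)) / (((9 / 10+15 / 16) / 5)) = -100 / 147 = -0.68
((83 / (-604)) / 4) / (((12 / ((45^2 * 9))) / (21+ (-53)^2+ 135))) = -1495027125 / 9664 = -154700.65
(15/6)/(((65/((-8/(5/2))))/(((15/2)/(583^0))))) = -12/13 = -0.92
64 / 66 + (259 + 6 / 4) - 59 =13363 / 66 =202.47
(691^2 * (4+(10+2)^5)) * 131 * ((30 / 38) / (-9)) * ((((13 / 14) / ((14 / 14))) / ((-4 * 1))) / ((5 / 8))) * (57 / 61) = 28905861283364 / 61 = 473866578415.80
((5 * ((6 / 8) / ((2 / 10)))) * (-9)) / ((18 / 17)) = -159.38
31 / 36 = 0.86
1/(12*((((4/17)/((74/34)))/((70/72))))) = 1295/1728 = 0.75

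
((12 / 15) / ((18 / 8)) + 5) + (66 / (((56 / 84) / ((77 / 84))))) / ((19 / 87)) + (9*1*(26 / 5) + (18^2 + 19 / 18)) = 792.75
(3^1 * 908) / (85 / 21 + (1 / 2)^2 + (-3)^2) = 228816 / 1117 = 204.85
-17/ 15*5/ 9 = -17/ 27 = -0.63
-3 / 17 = -0.18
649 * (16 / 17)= 10384 / 17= 610.82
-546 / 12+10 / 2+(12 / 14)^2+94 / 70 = -18827 / 490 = -38.42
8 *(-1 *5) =-40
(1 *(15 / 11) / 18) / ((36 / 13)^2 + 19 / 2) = 845 / 191499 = 0.00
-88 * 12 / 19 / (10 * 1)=-528 / 95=-5.56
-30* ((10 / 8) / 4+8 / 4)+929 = 6877 / 8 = 859.62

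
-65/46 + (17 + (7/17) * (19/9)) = 16.46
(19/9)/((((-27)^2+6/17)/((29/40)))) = 9367/4463640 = 0.00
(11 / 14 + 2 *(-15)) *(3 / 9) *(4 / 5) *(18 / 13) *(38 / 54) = -7.59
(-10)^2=100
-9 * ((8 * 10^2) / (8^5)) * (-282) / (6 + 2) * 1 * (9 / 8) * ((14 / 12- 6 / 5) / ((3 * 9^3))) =-235 / 1769472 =-0.00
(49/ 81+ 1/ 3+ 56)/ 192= 1153/ 3888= 0.30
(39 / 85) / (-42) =-13 / 1190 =-0.01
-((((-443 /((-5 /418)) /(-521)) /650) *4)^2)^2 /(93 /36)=-225746622158564044065792 /15926709118732683349609375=-0.01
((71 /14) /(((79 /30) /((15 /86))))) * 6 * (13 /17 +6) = 13.63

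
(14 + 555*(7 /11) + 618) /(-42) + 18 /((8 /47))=76039 /924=82.29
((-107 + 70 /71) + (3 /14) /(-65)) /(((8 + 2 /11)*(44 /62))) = -23593697 /1292200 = -18.26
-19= -19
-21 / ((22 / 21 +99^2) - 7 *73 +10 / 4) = -882 / 390329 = -0.00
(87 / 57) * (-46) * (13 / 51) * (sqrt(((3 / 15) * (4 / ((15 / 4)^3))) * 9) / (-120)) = 34684 * sqrt(3) / 1090125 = 0.06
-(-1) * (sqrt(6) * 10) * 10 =100 * sqrt(6) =244.95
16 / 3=5.33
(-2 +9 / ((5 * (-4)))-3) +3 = -49 / 20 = -2.45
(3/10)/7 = 3/70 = 0.04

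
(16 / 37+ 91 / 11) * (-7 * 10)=-248010 / 407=-609.36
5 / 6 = 0.83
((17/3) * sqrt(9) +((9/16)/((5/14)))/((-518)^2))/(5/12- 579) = -78197307/2661390760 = -0.03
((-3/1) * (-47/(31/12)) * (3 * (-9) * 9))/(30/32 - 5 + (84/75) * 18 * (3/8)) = -164462400/43369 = -3792.16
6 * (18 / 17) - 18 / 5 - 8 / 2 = -1.25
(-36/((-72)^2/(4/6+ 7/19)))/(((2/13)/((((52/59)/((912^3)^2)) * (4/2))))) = -169/1180718550041669664768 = -0.00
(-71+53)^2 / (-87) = -108 / 29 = -3.72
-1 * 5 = -5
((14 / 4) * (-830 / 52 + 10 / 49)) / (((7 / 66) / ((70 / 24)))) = -1516.66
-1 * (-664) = 664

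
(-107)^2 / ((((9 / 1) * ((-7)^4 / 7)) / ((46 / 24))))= 263327 / 37044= 7.11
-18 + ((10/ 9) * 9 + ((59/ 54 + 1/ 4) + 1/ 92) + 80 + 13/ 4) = 190283/ 2484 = 76.60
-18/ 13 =-1.38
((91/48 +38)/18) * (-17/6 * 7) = -227885/5184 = -43.96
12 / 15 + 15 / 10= 23 / 10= 2.30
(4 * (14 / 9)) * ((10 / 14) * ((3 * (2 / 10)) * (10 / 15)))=16 / 9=1.78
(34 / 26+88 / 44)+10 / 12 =323 / 78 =4.14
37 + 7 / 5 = 38.40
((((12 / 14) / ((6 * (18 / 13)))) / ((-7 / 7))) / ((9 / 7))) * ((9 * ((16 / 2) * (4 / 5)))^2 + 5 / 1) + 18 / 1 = -248.64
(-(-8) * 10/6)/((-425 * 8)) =-1/255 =-0.00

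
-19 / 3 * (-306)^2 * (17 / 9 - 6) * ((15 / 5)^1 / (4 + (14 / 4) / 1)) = 4876008 / 5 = 975201.60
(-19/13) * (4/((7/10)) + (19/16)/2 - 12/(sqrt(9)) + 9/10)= -68267/14560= -4.69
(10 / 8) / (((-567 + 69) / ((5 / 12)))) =-25 / 23904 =-0.00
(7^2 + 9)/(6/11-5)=-638/49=-13.02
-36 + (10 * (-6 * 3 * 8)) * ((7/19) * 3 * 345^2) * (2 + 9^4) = -23622310908684/19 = -1243279521509.68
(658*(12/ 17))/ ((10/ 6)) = 23688/ 85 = 278.68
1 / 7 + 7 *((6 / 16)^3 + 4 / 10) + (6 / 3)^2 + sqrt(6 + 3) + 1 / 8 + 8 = 330391 / 17920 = 18.44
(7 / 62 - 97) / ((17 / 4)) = -12014 / 527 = -22.80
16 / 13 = 1.23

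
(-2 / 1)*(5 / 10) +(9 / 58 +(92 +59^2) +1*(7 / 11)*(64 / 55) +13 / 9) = 1128812351 / 315810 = 3574.34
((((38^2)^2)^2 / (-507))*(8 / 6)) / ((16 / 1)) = -1086948034624 / 1521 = -714627241.70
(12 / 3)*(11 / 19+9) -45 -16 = -431 / 19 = -22.68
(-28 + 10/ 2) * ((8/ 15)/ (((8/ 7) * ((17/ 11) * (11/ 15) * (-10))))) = 161/ 170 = 0.95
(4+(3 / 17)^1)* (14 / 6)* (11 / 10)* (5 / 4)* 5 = 27335 / 408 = 67.00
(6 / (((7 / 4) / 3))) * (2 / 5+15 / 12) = 594 / 35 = 16.97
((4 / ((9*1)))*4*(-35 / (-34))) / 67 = 280 / 10251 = 0.03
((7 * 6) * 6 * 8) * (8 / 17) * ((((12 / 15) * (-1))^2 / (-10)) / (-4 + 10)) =-21504 / 2125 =-10.12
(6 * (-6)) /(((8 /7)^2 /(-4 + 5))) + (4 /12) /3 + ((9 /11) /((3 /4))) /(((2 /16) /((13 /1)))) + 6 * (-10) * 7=-529051 /1584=-334.00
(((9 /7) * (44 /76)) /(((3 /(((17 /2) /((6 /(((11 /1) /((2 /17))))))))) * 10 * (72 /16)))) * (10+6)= 69938 /5985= 11.69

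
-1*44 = -44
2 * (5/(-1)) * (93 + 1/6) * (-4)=11180/3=3726.67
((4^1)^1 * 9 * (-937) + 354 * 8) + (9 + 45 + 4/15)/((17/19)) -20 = -7869134/255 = -30859.35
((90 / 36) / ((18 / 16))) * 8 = 17.78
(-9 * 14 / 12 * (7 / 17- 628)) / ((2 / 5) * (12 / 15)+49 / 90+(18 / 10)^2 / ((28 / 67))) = 705754350 / 922913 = 764.70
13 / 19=0.68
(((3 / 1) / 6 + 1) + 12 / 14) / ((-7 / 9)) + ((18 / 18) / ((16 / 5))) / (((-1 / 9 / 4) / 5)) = -11619 / 196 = -59.28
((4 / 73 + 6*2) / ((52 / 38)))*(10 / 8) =10450 / 949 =11.01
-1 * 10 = -10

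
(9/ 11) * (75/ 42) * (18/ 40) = 0.66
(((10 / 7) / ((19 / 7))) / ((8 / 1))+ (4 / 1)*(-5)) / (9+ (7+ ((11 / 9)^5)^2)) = -5282478367515 / 6211174101292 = -0.85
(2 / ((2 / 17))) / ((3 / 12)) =68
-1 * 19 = -19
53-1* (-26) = 79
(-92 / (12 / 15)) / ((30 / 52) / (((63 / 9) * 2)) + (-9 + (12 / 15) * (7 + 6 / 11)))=2302300 / 58507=39.35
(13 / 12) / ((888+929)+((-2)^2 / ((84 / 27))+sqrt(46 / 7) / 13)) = 24467989 / 41067502461- 1183*sqrt(322) / 328540019688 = 0.00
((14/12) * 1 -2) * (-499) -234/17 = 41011/102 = 402.07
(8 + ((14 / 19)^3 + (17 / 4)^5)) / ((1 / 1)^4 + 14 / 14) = 9797797947 / 14047232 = 697.49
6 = 6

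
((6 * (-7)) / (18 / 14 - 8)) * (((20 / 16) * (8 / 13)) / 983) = 2940 / 600613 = 0.00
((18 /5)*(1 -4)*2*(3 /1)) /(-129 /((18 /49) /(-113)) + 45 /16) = -15552 /9524315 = -0.00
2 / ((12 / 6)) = 1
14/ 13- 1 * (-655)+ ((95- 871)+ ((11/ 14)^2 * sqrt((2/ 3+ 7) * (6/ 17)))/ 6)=-119.75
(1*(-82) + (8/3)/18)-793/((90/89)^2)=-6944353/8100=-857.33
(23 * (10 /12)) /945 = 23 /1134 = 0.02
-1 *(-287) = 287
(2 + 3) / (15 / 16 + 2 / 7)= 560 / 137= 4.09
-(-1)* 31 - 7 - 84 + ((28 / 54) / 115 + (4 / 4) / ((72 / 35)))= -1478213 / 24840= -59.51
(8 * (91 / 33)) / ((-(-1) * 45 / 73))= 53144 / 1485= 35.79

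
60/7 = 8.57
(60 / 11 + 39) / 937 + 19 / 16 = 203657 / 164912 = 1.23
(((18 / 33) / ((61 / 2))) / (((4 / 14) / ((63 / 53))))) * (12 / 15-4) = -42336 / 177815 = -0.24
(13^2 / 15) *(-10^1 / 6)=-169 / 9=-18.78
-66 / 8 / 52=-33 / 208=-0.16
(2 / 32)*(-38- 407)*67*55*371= -608375075 / 16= -38023442.19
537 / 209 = 2.57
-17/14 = -1.21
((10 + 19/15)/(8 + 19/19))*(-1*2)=-338/135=-2.50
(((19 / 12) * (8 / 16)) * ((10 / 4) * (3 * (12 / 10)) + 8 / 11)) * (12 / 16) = 2033 / 352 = 5.78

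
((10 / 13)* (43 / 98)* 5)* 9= 9675 / 637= 15.19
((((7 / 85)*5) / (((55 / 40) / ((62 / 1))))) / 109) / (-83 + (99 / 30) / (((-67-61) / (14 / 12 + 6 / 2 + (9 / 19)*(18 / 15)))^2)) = -61606723584000 / 30017254164763987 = -0.00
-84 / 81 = -28 / 27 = -1.04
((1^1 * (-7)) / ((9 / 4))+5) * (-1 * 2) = -34 / 9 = -3.78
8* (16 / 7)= 128 / 7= 18.29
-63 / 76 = -0.83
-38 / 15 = -2.53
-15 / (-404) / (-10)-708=-572067 / 808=-708.00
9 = 9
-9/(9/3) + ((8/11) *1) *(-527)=-4249/11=-386.27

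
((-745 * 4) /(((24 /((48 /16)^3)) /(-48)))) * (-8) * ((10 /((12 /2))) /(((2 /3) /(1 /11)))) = -3218400 /11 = -292581.82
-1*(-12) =12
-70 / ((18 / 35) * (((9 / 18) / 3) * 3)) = -2450 / 9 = -272.22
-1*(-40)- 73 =-33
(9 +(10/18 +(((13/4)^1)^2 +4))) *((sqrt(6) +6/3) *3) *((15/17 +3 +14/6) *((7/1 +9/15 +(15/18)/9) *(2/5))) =2286654457/826200 +2286654457 *sqrt(6)/1652400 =6157.37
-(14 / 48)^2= -49 / 576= -0.09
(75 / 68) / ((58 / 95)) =1.81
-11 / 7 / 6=-11 / 42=-0.26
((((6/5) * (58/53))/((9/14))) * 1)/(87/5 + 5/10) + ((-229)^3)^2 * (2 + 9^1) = 45149789982056826839/28461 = 1586373984823331.11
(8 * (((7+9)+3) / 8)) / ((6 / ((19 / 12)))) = 361 / 72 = 5.01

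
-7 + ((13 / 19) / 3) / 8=-3179 / 456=-6.97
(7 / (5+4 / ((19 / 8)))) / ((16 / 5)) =665 / 2032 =0.33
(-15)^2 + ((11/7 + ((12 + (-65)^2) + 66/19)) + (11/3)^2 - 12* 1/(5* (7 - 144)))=3673769374/819945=4480.51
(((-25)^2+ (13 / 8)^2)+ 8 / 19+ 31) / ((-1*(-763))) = 801419 / 927808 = 0.86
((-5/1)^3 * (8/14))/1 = -500/7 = -71.43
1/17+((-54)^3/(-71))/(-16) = -334469/2414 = -138.55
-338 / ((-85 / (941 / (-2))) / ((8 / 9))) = -1272232 / 765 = -1663.05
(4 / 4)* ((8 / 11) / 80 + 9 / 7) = 997 / 770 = 1.29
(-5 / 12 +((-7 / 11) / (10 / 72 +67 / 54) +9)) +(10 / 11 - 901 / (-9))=6439831 / 59004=109.14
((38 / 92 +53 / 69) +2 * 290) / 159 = 3.66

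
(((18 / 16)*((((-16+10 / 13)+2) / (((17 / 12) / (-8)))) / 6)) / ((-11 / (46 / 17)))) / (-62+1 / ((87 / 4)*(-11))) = 6195096 / 111466433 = 0.06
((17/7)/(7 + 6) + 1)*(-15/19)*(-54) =87480/1729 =50.60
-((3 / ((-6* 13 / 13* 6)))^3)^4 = -1 / 8916100448256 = -0.00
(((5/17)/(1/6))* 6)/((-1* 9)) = -20/17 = -1.18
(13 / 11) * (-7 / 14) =-13 / 22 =-0.59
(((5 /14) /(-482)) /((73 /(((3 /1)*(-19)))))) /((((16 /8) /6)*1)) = 855 /492604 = 0.00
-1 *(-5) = 5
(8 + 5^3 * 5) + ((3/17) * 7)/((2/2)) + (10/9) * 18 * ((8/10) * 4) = 11870/17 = 698.24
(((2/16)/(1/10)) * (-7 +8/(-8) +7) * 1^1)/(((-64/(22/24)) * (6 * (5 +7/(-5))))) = 275/331776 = 0.00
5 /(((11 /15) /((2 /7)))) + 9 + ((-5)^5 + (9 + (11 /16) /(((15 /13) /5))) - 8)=-11494829 /3696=-3110.07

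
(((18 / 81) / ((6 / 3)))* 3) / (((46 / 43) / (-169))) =-7267 / 138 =-52.66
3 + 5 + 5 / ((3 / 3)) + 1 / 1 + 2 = 16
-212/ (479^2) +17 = 3900285/ 229441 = 17.00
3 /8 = 0.38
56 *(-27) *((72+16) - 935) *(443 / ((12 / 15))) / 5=141833538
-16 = -16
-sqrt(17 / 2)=-sqrt(34) / 2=-2.92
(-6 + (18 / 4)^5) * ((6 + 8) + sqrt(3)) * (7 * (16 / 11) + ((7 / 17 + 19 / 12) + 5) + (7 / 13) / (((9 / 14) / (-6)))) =6954484263 * sqrt(3) / 311168 + 48681389841 / 155584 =351605.24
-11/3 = -3.67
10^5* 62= 6200000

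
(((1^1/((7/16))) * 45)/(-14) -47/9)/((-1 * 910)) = 5543/401310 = 0.01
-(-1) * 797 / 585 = 797 / 585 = 1.36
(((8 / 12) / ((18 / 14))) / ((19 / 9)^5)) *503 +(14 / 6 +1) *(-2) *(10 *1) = -449017238 / 7428297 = -60.45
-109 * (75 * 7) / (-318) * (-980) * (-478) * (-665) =-2971051422500 / 53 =-56057574009.43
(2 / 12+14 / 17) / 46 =101 / 4692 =0.02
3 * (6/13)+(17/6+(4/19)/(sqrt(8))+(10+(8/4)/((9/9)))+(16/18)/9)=sqrt(2)/19+34363/2106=16.39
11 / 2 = 5.50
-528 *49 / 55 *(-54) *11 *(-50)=-13970880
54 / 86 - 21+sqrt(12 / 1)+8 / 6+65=2 * sqrt(3)+5929 / 129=49.43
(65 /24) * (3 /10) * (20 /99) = 65 /396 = 0.16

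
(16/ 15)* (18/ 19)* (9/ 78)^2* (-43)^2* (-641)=-256005144/ 16055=-15945.51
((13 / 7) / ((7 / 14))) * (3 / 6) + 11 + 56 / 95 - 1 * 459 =-296293 / 665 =-445.55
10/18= 5/9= 0.56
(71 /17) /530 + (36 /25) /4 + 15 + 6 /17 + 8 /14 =5137761 /315350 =16.29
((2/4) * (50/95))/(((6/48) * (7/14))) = 80/19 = 4.21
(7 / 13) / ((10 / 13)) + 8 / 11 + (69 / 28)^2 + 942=40942439 / 43120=949.50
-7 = -7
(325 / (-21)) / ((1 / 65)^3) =-89253125 / 21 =-4250148.81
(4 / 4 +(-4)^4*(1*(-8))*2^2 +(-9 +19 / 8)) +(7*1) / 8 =-32787 / 4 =-8196.75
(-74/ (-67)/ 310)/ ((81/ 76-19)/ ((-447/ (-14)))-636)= -628482/ 112289235245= -0.00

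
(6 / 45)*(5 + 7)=8 / 5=1.60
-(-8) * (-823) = -6584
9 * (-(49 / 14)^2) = -441 / 4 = -110.25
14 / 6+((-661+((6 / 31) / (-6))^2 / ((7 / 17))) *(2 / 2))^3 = -263745422906802892919 / 913241287749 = -288801466.21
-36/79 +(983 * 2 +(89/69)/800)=8571352631/4360800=1965.55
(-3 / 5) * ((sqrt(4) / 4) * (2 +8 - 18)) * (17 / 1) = 204 / 5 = 40.80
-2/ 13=-0.15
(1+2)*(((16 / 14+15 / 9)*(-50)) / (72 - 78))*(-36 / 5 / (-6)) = 590 / 7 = 84.29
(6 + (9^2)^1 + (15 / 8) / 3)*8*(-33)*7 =-161931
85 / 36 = 2.36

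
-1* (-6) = 6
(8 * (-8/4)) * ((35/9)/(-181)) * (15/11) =2800/5973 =0.47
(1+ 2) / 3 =1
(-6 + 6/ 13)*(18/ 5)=-1296/ 65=-19.94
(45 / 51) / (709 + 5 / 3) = 45 / 36244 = 0.00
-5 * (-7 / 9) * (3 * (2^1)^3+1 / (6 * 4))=20195 / 216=93.50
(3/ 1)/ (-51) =-1/ 17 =-0.06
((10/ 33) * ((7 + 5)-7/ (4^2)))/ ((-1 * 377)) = -925/ 99528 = -0.01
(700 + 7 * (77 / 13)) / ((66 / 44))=6426 / 13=494.31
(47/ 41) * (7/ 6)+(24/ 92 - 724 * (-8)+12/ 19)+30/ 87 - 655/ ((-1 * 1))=6449.57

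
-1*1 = -1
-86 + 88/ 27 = -2234/ 27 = -82.74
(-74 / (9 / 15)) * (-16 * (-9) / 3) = -5920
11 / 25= 0.44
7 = 7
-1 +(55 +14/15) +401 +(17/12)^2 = 329717/720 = 457.94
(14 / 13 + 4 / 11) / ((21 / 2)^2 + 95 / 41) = 33784 / 2639923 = 0.01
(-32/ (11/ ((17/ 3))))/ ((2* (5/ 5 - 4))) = 272/ 99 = 2.75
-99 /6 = -33 /2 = -16.50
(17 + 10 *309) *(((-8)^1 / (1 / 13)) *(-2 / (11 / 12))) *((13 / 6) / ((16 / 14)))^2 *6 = 334477871 / 22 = 15203539.59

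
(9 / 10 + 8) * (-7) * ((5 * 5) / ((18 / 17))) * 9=-52955 / 4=-13238.75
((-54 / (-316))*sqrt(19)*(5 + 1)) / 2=81*sqrt(19) / 158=2.23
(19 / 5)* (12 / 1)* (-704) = -160512 / 5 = -32102.40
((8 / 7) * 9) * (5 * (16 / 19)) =5760 / 133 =43.31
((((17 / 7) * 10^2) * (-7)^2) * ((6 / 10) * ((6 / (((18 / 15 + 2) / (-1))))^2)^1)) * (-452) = -45383625 / 4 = -11345906.25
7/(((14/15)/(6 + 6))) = 90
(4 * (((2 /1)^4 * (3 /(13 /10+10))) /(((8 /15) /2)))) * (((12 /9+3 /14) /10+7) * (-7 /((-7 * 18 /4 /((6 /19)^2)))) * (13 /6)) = 6250400 /285551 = 21.89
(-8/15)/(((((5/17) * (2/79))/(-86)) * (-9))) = -461992/675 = -684.43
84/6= 14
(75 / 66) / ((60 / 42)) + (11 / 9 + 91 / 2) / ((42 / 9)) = 10.81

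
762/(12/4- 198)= -254/65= -3.91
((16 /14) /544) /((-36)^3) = -1 /22208256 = -0.00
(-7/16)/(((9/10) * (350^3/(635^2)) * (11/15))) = -16129/2587200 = -0.01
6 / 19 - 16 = -15.68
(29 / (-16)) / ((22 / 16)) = -29 / 22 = -1.32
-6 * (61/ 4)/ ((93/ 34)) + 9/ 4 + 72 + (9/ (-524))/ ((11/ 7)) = 3644033/ 89342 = 40.79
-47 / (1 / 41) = -1927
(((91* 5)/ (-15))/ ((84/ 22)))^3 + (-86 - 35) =-3629879/ 5832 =-622.41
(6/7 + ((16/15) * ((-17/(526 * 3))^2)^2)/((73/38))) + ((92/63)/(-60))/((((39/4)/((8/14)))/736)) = -52093164699294436/270309658806029115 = -0.19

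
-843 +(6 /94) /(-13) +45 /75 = -2573547 /3055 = -842.40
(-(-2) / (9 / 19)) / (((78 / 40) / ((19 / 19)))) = 760 / 351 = 2.17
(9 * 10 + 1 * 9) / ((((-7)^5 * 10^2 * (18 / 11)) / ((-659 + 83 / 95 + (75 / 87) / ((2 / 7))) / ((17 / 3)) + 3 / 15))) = 186862357 / 44980334000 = 0.00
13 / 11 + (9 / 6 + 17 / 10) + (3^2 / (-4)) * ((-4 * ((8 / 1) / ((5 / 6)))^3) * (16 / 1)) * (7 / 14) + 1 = 87596264 / 1375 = 63706.37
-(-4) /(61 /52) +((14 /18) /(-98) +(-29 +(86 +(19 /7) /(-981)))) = 2409563 /39894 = 60.40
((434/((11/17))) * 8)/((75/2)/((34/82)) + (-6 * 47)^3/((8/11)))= -0.00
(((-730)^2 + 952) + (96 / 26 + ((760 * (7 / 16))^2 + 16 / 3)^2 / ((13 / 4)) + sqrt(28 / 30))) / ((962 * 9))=sqrt(210) / 129870 + 1760486218585 / 4051944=434479.41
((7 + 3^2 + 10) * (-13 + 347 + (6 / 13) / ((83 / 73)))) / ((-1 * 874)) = -15688 / 1577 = -9.95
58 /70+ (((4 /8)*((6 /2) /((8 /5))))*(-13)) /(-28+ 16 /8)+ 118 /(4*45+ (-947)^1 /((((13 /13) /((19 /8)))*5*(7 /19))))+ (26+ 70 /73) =670654165543 /23830341920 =28.14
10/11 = 0.91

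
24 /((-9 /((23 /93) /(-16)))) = 23 /558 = 0.04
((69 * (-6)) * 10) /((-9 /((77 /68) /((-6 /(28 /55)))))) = -2254 /51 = -44.20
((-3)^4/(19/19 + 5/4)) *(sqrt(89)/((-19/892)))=-32112 *sqrt(89)/19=-15944.42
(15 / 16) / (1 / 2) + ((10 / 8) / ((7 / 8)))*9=825 / 56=14.73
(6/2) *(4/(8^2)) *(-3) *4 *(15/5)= -27/4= -6.75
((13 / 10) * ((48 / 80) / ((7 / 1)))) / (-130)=-3 / 3500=-0.00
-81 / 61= -1.33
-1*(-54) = 54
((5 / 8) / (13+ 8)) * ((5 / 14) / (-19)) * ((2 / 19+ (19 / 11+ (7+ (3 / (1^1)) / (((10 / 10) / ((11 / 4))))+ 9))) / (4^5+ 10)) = -11125 / 788354688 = -0.00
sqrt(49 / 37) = 7 * sqrt(37) / 37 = 1.15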